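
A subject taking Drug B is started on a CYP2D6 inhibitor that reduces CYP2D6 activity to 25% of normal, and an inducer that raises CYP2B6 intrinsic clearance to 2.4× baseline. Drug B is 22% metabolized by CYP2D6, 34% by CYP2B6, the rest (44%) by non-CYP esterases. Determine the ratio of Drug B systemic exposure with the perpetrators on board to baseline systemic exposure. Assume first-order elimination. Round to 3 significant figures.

The CYP2D6 pathway (22% of clearance) falls to 0.25× activity: 0.22 × 0.25 = 0.055.
The CYP2B6 pathway (34% of clearance) is boosted to 2.4× activity: 0.34 × 2.4 = 0.816.
Non-CYP routes (44%) are unchanged.
CL_new/CL_old = 0.055 + 0.816 + 0.44 = 1.311.
Net systemic exposure ratio = 1 / 1.311 = 0.763.

0.763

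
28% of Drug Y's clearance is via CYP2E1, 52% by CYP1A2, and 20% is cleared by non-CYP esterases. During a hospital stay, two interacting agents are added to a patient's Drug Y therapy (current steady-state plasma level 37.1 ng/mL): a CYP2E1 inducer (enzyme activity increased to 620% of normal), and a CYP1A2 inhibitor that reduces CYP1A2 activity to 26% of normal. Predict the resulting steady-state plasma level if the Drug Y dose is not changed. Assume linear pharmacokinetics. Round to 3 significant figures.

17.9 ng/mL

The CYP2E1 pathway (28% of clearance) rises to 6.2× activity: 0.28 × 6.2 = 1.736.
The CYP1A2 pathway (52% of clearance) drops to 0.26× activity: 0.52 × 0.26 = 0.1352.
The remaining 20% of clearance is unaffected.
New clearance relative to baseline: 1.736 + 0.1352 + 0.2 = 2.0712.
Dividing the baseline by the relative clearance: 37.1 / 2.0712 = 17.9 ng/mL.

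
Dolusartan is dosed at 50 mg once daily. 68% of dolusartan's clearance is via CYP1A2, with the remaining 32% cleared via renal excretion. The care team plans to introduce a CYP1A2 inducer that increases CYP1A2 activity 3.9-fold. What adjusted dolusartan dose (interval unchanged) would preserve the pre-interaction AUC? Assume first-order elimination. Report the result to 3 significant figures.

149 mg

The CYP1A2 pathway (68% of clearance) rises to 3.9× activity: 0.68 × 3.9 = 2.652.
The remaining 32% of clearance is unaffected.
New clearance relative to baseline: 2.652 + 0.32 = 2.972.
To maintain the same steady-state level, dose must scale with clearance: new dose = 50 × 2.972 = 149 mg.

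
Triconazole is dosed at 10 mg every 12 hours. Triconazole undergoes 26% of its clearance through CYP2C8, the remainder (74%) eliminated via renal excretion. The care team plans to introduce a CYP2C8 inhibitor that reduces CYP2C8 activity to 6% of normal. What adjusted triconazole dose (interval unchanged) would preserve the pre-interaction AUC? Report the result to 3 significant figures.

7.56 mg

The CYP2C8 pathway (26% of clearance) falls to 0.06× activity: 0.26 × 0.06 = 0.0156.
The remaining 74% of clearance is unaffected.
New clearance relative to baseline: 0.0156 + 0.74 = 0.7556.
Exposure is unchanged when dose changes in proportion to clearance. New dose = 10 mg × 0.7556 = 7.56 mg.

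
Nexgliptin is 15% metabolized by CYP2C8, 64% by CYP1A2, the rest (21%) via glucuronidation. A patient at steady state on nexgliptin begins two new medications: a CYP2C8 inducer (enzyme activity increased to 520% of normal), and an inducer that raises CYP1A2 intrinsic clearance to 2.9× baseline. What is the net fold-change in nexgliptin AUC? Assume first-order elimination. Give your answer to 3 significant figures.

0.351

The CYP2C8 pathway (15% of clearance) increases to 5.2× activity: 0.15 × 5.2 = 0.78.
The CYP1A2 pathway (64% of clearance) rises to 2.9× activity: 0.64 × 2.9 = 1.856.
The remaining 21% of clearance is unaffected.
New clearance relative to baseline: 0.78 + 1.856 + 0.21 = 2.846.
Net AUC ratio = 1 / 2.846 = 0.351.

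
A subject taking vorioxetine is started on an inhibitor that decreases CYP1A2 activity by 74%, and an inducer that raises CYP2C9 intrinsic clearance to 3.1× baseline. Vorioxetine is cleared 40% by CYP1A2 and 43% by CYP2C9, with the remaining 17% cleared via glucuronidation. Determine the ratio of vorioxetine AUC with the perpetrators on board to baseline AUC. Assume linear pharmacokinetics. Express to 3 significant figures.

The CYP1A2 pathway (40% of clearance) is reduced to 0.26× activity: 0.4 × 0.26 = 0.104.
The CYP2C9 pathway (43% of clearance) rises to 3.1× activity: 0.43 × 3.1 = 1.333.
Non-CYP routes (17%) are unchanged.
CL_new/CL_old = 0.104 + 1.333 + 0.17 = 1.607.
AUC ∝ 1/CL: fold-change = 1 / 1.607 = 0.622.

0.622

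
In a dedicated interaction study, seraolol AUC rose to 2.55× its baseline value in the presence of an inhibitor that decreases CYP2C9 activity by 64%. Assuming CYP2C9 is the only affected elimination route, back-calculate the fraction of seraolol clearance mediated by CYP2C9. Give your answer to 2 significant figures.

Let fm be the CYP2C9 fraction. New clearance relative to baseline = fm × 0.36 + (1 − fm).
AUC ratio = 1 / (new CL fraction), so new CL fraction = 1 / 2.55 = 0.3922.
fm × 0.36 + 1 − fm = 0.3922  ⇒  fm × (0.36 − 1) = −0.6078  ⇒  fm = 0.95.

0.95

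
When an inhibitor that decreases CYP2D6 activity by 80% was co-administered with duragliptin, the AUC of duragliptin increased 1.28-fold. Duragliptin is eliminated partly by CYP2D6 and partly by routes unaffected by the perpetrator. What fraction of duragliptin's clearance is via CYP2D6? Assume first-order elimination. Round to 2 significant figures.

Let x = fm,CYP2D6. Because AUC ∝ 1/CL, relative clearance fell to 1/1.28 = 0.7812.
Only the CYP2D6 route changed, so 0.7812 = x·0.2 + (1 − x), giving x = 0.27.

0.27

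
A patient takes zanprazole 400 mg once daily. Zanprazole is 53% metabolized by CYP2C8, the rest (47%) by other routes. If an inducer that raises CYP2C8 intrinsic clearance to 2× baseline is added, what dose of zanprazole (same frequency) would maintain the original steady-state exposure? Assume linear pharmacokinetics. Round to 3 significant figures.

CYP2C8: 0.53 × 2 = 1.06
Other: 0.47 (unchanged)
CL_new/CL_old = 1.06 + 0.47 = 1.53.
Css,avg = (dose rate)/CL, so holding Css fixed requires dose ∝ CL: 400 × 1.53 = 612 mg.

612 mg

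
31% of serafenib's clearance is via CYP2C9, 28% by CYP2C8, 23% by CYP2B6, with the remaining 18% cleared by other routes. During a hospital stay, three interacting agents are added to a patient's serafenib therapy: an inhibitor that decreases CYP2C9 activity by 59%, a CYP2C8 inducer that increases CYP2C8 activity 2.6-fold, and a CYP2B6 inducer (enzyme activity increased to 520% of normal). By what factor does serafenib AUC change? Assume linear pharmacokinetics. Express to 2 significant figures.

0.45

The CYP2C9 pathway (31% of clearance) is reduced to 0.41× activity: 0.31 × 0.41 = 0.1271.
The CYP2C8 pathway (28% of clearance) rises to 2.6× activity: 0.28 × 2.6 = 0.728.
The CYP2B6 pathway (23% of clearance) rises to 5.2× activity: 0.23 × 5.2 = 1.196.
The remaining 18% of clearance is unaffected.
New clearance relative to baseline: 0.1271 + 0.728 + 1.196 + 0.18 = 2.2311.
Net AUC ratio = 1 / 2.2311 = 0.45.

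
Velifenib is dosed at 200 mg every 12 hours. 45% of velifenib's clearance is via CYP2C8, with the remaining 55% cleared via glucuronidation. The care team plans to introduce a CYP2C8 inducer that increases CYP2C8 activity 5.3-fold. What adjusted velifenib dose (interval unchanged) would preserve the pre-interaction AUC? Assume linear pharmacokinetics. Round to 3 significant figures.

CYP2C8: 0.45 × 5.3 = 2.385
Other: 0.55 (unchanged)
CL_new/CL_old = 2.385 + 0.55 = 2.935.
To maintain the same steady-state level, dose must scale with clearance: new dose = 200 × 2.935 = 587 mg.

587 mg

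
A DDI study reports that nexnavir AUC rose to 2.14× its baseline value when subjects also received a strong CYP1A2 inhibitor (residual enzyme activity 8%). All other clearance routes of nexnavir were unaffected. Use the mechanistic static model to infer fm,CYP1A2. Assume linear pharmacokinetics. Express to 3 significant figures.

Let x = fm,CYP1A2. Because AUC ∝ 1/CL, relative clearance fell to 1/2.14 = 0.4673.
Only the CYP1A2 route changed, so 0.4673 = x·0.08 + (1 − x), giving x = 0.579.

0.579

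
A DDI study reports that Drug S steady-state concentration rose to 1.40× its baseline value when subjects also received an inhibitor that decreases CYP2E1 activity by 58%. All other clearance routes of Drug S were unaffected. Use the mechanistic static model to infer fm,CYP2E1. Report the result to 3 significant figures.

Write x for the fraction cleared via CYP2E1. The observed steady-state concentration change means clearance fell to 1/1.40 = 0.7143 of baseline.
Only the CYP2E1 route changed, so 0.7143 = x·0.42 + (1 − x), giving x = 0.493.

0.493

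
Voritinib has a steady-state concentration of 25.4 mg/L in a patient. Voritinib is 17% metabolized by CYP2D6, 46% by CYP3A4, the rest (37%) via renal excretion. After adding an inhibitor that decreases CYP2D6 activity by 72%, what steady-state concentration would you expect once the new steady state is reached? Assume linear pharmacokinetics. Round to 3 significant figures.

28.9 mg/L

The CYP2D6 pathway (17% of clearance) falls to 0.28× activity: 0.17 × 0.28 = 0.0476.
CYP3A4 (46%) and the residual 37% are unaffected.
CL_new/CL_old = 0.0476 + 0.46 + 0.37 = 0.8776.
New steady-state concentration = baseline ÷ relative clearance = 25.4 / 0.8776 = 28.9 mg/L.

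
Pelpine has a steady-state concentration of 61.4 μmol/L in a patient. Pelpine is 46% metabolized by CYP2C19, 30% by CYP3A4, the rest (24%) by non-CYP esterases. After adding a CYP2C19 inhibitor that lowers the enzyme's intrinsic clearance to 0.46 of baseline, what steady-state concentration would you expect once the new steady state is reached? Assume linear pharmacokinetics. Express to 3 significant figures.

81.7 μmol/L

CYP2C19: 0.46 × 0.46 = 0.2116
CYP3A4: 0.3 (unchanged)
Other: 0.24 (unchanged)
Relative clearance = 0.2116 + 0.3 + 0.24 = 0.7516.
Steady-state concentration ∝ 1/CL, so new value = 61.4 / 0.7516 = 81.7 μmol/L.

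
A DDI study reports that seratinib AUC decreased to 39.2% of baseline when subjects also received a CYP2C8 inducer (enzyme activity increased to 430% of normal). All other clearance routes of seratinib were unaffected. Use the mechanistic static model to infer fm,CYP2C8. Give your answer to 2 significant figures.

Call the CYP2C8 fraction fm. After the interaction, CL_new/CL_old = fm × 4.3 + (1 − fm).
AUC ratio = 1 / (new CL fraction), so new CL fraction = 1 / 0.392 = 2.551.
fm × 4.3 + 1 − fm = 2.551  ⇒  fm × (4.3 − 1) = 1.551  ⇒  fm = 0.47.

0.47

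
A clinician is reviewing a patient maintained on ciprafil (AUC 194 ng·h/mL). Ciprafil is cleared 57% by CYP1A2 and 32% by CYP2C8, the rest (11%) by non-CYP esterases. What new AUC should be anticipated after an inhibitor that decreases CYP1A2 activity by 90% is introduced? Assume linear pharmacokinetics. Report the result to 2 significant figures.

4.0 × 10² ng·h/mL

CYP1A2: 0.57 × 0.1 = 0.057
CYP2C8: 0.32 (unchanged)
Other: 0.11 (unchanged)
CL_new/CL_old = 0.057 + 0.32 + 0.11 = 0.487.
AUC ∝ 1/CL, so new value = 194 / 0.487 = 4.0 × 10² ng·h/mL.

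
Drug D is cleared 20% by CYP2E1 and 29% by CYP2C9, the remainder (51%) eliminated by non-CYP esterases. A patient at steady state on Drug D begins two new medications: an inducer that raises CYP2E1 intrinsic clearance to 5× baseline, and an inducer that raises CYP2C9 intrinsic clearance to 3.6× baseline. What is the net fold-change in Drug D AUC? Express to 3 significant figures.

0.392

The CYP2E1 pathway (20% of clearance) rises to 5× activity: 0.2 × 5 = 1.
The CYP2C9 pathway (29% of clearance) increases to 3.6× activity: 0.29 × 3.6 = 1.044.
The remaining 51% of clearance is unaffected.
New clearance relative to baseline: 1 + 1.044 + 0.51 = 2.554.
AUC ∝ 1/CL: fold-change = 1 / 2.554 = 0.392.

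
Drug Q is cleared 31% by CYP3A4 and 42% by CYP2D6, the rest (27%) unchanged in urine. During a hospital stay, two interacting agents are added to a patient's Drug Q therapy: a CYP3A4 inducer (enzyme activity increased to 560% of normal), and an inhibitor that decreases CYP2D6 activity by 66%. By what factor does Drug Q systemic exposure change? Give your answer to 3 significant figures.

0.465

The CYP3A4 pathway (31% of clearance) rises to 5.6× activity: 0.31 × 5.6 = 1.736.
The CYP2D6 pathway (42% of clearance) is reduced to 0.34× activity: 0.42 × 0.34 = 0.1428.
Non-CYP routes (27%) are unchanged.
Relative clearance = 1.736 + 0.1428 + 0.27 = 2.1488.
Systemic exposure ∝ 1/CL: fold-change = 1 / 2.1488 = 0.465.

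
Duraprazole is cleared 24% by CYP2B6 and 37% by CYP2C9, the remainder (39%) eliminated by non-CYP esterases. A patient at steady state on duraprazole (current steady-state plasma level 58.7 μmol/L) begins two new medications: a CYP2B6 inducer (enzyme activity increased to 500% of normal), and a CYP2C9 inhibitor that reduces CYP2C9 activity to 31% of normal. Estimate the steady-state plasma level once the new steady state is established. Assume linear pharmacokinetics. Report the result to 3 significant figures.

34.4 μmol/L

The CYP2B6 pathway (24% of clearance) is boosted to 5× activity: 0.24 × 5 = 1.2.
The CYP2C9 pathway (37% of clearance) falls to 0.31× activity: 0.37 × 0.31 = 0.1147.
The remaining 39% of clearance is unaffected.
Relative clearance = 1.2 + 0.1147 + 0.39 = 1.7047.
New steady-state plasma level = 58.7 / 1.7047 = 34.4 μmol/L (concentration scales inversely with clearance).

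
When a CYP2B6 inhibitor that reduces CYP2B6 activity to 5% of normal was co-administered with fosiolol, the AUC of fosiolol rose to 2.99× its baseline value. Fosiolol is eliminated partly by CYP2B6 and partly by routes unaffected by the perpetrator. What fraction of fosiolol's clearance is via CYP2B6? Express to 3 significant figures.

Call the CYP2B6 fraction fm. After the interaction, CL_new/CL_old = fm × 0.05 + (1 − fm).
AUC ratio = 1 / (new CL fraction), so new CL fraction = 1 / 2.99 = 0.3344.
fm × 0.05 + 1 − fm = 0.3344  ⇒  fm × (0.05 − 1) = −0.6656  ⇒  fm = 0.701.

0.701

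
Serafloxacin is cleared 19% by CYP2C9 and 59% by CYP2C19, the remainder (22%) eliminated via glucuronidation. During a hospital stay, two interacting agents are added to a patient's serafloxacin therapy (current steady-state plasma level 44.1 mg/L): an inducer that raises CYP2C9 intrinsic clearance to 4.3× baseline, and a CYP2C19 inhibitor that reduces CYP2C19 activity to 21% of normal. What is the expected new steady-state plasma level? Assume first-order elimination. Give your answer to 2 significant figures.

38 mg/L

The CYP2C9 pathway (19% of clearance) is boosted to 4.3× activity: 0.19 × 4.3 = 0.817.
The CYP2C19 pathway (59% of clearance) is reduced to 0.21× activity: 0.59 × 0.21 = 0.1239.
Non-CYP routes (22%) are unchanged.
Relative clearance = 0.817 + 0.1239 + 0.22 = 1.1609.
Steady-state plasma level ∝ 1/CL: new value = 44.1 / 1.1609 = 38 mg/L.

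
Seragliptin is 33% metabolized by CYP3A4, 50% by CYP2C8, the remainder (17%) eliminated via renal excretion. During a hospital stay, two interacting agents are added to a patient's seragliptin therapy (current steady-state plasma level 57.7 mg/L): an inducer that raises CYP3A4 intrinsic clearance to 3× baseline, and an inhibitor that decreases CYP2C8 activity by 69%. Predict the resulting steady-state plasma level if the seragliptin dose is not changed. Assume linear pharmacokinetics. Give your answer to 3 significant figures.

43.9 mg/L

The CYP3A4 pathway (33% of clearance) is boosted to 3× activity: 0.33 × 3 = 0.99.
The CYP2C8 pathway (50% of clearance) drops to 0.31× activity: 0.5 × 0.31 = 0.155.
Non-CYP routes (17%) are unchanged.
CL_new/CL_old = 0.99 + 0.155 + 0.17 = 1.315.
New steady-state plasma level = 57.7 / 1.315 = 43.9 mg/L (concentration scales inversely with clearance).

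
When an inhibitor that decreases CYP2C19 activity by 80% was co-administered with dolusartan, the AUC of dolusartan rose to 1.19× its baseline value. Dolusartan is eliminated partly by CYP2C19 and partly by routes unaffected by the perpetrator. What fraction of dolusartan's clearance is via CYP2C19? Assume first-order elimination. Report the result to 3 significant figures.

CL'/CL = 1 / 1.19 = 0.8403
0.2·fm + (1 − fm) = 0.8403
fm = (0.8403 − 1) / (0.2 − 1) = 0.200

0.200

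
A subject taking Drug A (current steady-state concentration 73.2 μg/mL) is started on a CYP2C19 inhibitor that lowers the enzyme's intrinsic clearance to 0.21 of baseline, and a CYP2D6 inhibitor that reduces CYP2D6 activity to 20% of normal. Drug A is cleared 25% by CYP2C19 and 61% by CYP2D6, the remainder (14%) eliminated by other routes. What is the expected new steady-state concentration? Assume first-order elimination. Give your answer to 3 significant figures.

The CYP2C19 pathway (25% of clearance) falls to 0.21× activity: 0.25 × 0.21 = 0.0525.
The CYP2D6 pathway (61% of clearance) falls to 0.2× activity: 0.61 × 0.2 = 0.122.
Non-CYP routes (14%) are unchanged.
Relative clearance = 0.0525 + 0.122 + 0.14 = 0.3145.
New steady-state concentration = 73.2 / 0.3145 = 233 μg/mL (concentration scales inversely with clearance).

233 μg/mL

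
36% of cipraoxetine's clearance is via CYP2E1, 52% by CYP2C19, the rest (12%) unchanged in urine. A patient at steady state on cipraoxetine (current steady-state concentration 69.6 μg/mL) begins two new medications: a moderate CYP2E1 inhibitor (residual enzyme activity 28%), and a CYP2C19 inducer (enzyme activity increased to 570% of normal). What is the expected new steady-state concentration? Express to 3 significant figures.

21.9 μg/mL

The CYP2E1 pathway (36% of clearance) is reduced to 0.28× activity: 0.36 × 0.28 = 0.1008.
The CYP2C19 pathway (52% of clearance) is boosted to 5.7× activity: 0.52 × 5.7 = 2.964.
The remaining 12% of clearance is unaffected.
Relative clearance = 0.1008 + 2.964 + 0.12 = 3.1848.
Dividing the baseline by the relative clearance: 69.6 / 3.1848 = 21.9 μg/mL.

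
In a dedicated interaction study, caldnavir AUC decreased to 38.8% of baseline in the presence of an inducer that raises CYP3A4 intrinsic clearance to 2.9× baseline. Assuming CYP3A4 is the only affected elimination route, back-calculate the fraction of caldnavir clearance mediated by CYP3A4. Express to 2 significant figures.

CL'/CL = 1 / 0.388 = 2.577
2.9·fm + (1 − fm) = 2.577
fm = (2.577 − 1) / (2.9 − 1) = 0.83

0.83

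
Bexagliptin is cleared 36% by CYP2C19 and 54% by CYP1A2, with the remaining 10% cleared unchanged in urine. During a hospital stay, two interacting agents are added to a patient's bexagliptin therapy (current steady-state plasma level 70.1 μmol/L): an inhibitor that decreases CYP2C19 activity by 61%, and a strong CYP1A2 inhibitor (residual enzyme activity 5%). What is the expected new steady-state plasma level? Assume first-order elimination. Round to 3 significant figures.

The CYP2C19 pathway (36% of clearance) falls to 0.39× activity: 0.36 × 0.39 = 0.1404.
The CYP1A2 pathway (54% of clearance) is reduced to 0.05× activity: 0.54 × 0.05 = 0.027.
The remaining 10% of clearance is unaffected.
New clearance relative to baseline: 0.1404 + 0.027 + 0.1 = 0.2674.
Dividing the baseline by the relative clearance: 70.1 / 0.2674 = 262 μmol/L.

262 μmol/L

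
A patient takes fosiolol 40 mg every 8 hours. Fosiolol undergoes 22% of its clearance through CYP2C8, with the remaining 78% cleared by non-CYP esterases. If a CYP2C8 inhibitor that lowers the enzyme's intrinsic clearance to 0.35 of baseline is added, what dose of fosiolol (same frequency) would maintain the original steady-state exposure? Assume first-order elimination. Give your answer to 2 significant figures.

34 mg

The CYP2C8 pathway (22% of clearance) falls to 0.35× activity: 0.22 × 0.35 = 0.077.
Non-CYP routes (78%) are unchanged.
New clearance relative to baseline: 0.077 + 0.78 = 0.857.
Css,avg = (dose rate)/CL, so holding Css fixed requires dose ∝ CL: 40 × 0.857 = 34 mg.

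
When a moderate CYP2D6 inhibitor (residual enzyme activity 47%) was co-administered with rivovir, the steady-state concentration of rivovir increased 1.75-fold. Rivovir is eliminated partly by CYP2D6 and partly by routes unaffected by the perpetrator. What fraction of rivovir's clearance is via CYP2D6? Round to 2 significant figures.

0.81

Write x for the fraction cleared via CYP2D6. The observed steady-state concentration change means clearance fell to 1/1.75 = 0.5714 of baseline.
Setting x·0.47 + (1 − x) = 0.5714 and solving: x = (0.5714 − 1)/(0.47 − 1) = 0.81.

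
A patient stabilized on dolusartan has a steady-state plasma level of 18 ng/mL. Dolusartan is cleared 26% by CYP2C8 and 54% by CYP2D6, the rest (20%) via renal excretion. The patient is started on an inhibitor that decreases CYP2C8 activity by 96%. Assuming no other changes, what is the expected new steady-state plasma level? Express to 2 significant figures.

24 ng/mL

CYP2C8: 0.26 × 0.04 = 0.0104
CYP2D6: 0.54 (unchanged)
Other: 0.2 (unchanged)
New clearance relative to baseline: 0.0104 + 0.54 + 0.2 = 0.7504.
With dosing unchanged, steady-state plasma level scales as 1/CL: 18 / 0.7504 = 24 ng/mL.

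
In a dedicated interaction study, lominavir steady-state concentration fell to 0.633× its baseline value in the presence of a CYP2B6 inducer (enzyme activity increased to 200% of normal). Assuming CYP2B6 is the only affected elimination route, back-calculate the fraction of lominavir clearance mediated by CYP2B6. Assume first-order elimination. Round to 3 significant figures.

0.580

Let x = fm,CYP2B6. Because steady-state concentration ∝ 1/CL, relative clearance rose to 1/0.633 = 1.58.
Only the CYP2B6 route changed, so 1.58 = x·2 + (1 − x), giving x = 0.580.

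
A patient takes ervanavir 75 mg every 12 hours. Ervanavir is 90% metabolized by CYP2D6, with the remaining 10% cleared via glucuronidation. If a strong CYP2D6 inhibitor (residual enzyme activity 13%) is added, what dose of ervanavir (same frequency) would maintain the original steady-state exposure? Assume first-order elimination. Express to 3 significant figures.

The CYP2D6 pathway (90% of clearance) drops to 0.13× activity: 0.9 × 0.13 = 0.117.
The remaining 10% of clearance is unaffected.
Relative clearance = 0.117 + 0.1 = 0.217.
To maintain the same steady-state level, dose must scale with clearance: new dose = 75 × 0.217 = 16.3 mg.

16.3 mg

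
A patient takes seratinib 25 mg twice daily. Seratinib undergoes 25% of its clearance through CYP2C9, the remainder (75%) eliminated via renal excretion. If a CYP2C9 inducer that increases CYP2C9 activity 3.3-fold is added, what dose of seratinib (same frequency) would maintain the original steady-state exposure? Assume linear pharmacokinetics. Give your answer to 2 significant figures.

CYP2C9: 0.25 × 3.3 = 0.825
Other: 0.75 (unchanged)
CL_new/CL_old = 0.825 + 0.75 = 1.575.
To maintain the same steady-state level, dose must scale with clearance: new dose = 25 × 1.575 = 39 mg.

39 mg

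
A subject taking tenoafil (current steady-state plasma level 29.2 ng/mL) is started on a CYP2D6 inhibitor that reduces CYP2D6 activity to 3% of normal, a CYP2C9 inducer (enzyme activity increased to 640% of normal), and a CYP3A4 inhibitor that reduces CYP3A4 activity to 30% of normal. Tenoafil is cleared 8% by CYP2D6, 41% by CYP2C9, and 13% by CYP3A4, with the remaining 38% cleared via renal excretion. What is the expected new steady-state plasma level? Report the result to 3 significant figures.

9.59 ng/mL

The CYP2D6 pathway (8% of clearance) is reduced to 0.03× activity: 0.08 × 0.03 = 0.0024.
The CYP2C9 pathway (41% of clearance) increases to 6.4× activity: 0.41 × 6.4 = 2.624.
The CYP3A4 pathway (13% of clearance) is reduced to 0.3× activity: 0.13 × 0.3 = 0.039.
The remaining 38% of clearance is unaffected.
Relative clearance = 0.0024 + 2.624 + 0.039 + 0.38 = 3.0454.
Dividing the baseline by the relative clearance: 29.2 / 3.0454 = 9.59 ng/mL.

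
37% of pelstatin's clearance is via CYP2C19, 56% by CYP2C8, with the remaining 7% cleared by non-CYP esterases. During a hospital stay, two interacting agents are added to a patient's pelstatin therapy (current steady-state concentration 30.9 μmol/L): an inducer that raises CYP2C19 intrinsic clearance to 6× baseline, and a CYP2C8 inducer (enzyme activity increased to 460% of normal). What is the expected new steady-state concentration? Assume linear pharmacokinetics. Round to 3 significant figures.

CYP2C19: 0.37 × 6 = 2.22
CYP2C8: 0.56 × 4.6 = 2.576
Other: 0.07 (unchanged)
New clearance relative to baseline: 2.22 + 2.576 + 0.07 = 4.866.
Steady-state concentration ∝ 1/CL: new value = 30.9 / 4.866 = 6.35 μmol/L.

6.35 μmol/L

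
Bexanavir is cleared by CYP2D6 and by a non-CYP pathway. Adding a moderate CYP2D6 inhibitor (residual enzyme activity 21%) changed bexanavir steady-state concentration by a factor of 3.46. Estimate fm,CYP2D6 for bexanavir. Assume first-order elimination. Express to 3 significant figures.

Call the CYP2D6 fraction fm. After the interaction, CL_new/CL_old = fm × 0.21 + (1 − fm).
Steady-state concentration ratio = 1 / (new CL fraction), so new CL fraction = 1 / 3.46 = 0.289.
fm × 0.21 + 1 − fm = 0.289  ⇒  fm × (0.21 − 1) = −0.711  ⇒  fm = 0.900.

0.900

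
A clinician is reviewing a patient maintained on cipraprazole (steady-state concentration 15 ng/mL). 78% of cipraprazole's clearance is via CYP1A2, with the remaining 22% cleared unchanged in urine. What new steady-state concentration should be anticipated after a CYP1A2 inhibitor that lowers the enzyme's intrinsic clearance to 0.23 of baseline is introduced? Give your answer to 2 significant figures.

The CYP1A2 pathway (78% of clearance) is reduced to 0.23× activity: 0.78 × 0.23 = 0.1794.
The remaining 22% of clearance is unaffected.
New clearance relative to baseline: 0.1794 + 0.22 = 0.3994.
New steady-state concentration = baseline ÷ relative clearance = 15 / 0.3994 = 38 ng/mL.

38 ng/mL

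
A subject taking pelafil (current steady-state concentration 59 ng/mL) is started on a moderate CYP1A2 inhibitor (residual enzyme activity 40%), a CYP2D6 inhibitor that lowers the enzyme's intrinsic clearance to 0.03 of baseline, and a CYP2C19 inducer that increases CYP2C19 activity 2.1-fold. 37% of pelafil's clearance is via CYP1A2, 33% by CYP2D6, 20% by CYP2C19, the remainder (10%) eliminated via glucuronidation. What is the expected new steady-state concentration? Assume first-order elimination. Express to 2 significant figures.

CYP1A2: 0.37 × 0.4 = 0.148
CYP2D6: 0.33 × 0.03 = 0.0099
CYP2C19: 0.2 × 2.1 = 0.42
Other: 0.1 (unchanged)
New clearance relative to baseline: 0.148 + 0.0099 + 0.42 + 0.1 = 0.6779.
Steady-state concentration ∝ 1/CL: new value = 59 / 0.6779 = 87 ng/mL.

87 ng/mL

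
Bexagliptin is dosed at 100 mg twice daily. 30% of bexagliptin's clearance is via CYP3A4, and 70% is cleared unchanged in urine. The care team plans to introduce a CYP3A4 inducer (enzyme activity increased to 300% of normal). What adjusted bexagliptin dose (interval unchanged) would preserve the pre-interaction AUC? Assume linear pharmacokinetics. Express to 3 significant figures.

CYP3A4: 0.3 × 3 = 0.9
Other: 0.7 (unchanged)
New clearance relative to baseline: 0.9 + 0.7 = 1.6.
Css,avg = (dose rate)/CL, so holding Css fixed requires dose ∝ CL: 100 × 1.6 = 160 mg.

160 mg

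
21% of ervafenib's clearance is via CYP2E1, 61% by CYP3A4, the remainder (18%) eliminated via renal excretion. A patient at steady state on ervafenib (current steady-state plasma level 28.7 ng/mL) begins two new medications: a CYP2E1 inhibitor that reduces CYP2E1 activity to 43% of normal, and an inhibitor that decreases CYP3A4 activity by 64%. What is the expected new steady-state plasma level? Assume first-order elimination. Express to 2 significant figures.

59 ng/mL

CYP2E1: 0.21 × 0.43 = 0.0903
CYP3A4: 0.61 × 0.36 = 0.2196
Other: 0.18 (unchanged)
Relative clearance = 0.0903 + 0.2196 + 0.18 = 0.4899.
New steady-state plasma level = 28.7 / 0.4899 = 59 ng/mL (concentration scales inversely with clearance).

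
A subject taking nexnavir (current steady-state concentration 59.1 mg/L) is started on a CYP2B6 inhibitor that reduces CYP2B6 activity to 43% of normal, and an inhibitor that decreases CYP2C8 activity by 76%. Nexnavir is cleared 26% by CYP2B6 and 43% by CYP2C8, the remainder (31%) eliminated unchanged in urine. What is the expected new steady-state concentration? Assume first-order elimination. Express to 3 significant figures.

113 mg/L

The CYP2B6 pathway (26% of clearance) is reduced to 0.43× activity: 0.26 × 0.43 = 0.1118.
The CYP2C8 pathway (43% of clearance) drops to 0.24× activity: 0.43 × 0.24 = 0.1032.
The remaining 31% of clearance is unaffected.
Relative clearance = 0.1118 + 0.1032 + 0.31 = 0.525.
New steady-state concentration = 59.1 / 0.525 = 113 mg/L (concentration scales inversely with clearance).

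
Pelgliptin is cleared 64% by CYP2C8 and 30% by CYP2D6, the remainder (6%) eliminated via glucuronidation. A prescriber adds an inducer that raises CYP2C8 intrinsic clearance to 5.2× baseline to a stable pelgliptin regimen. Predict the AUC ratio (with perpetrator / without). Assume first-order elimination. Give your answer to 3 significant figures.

0.271

CYP2C8: 0.64 × 5.2 = 3.328
CYP2D6: 0.3 (unchanged)
Other: 0.06 (unchanged)
New clearance relative to baseline: 3.328 + 0.3 + 0.06 = 3.688.
AUC is inversely proportional to clearance, so the fold-change is 1 / 3.688 = 0.271.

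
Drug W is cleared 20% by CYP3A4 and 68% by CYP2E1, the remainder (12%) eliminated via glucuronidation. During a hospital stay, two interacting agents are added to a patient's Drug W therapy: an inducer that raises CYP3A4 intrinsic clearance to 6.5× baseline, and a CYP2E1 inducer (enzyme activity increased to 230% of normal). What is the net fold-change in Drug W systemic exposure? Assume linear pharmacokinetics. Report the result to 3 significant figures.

The CYP3A4 pathway (20% of clearance) rises to 6.5× activity: 0.2 × 6.5 = 1.3.
The CYP2E1 pathway (68% of clearance) rises to 2.3× activity: 0.68 × 2.3 = 1.564.
The remaining 12% of clearance is unaffected.
Relative clearance = 1.3 + 1.564 + 0.12 = 2.984.
Because systemic exposure varies inversely with clearance, the combined effect is 1 / 2.984 = 0.335.

0.335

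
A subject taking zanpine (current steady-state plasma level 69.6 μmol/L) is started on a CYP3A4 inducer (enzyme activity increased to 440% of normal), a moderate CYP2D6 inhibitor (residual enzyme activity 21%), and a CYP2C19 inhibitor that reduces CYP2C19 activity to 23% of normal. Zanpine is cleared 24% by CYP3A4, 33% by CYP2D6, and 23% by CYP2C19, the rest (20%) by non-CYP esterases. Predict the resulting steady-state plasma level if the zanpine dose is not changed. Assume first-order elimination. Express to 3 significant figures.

The CYP3A4 pathway (24% of clearance) rises to 4.4× activity: 0.24 × 4.4 = 1.056.
The CYP2D6 pathway (33% of clearance) is reduced to 0.21× activity: 0.33 × 0.21 = 0.0693.
The CYP2C19 pathway (23% of clearance) drops to 0.23× activity: 0.23 × 0.23 = 0.0529.
Non-CYP routes (20%) are unchanged.
Relative clearance = 1.056 + 0.0693 + 0.0529 + 0.2 = 1.3782.
New steady-state plasma level = 69.6 / 1.3782 = 50.5 μmol/L (concentration scales inversely with clearance).

50.5 μmol/L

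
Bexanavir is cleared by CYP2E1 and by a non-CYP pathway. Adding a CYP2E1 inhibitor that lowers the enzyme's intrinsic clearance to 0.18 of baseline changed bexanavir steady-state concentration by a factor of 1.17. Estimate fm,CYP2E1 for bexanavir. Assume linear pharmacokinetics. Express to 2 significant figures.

Let fm be the CYP2E1 fraction. New clearance relative to baseline = fm × 0.18 + (1 − fm).
Steady-state concentration ratio = 1 / (new CL fraction), so new CL fraction = 1 / 1.17 = 0.8547.
fm × 0.18 + 1 − fm = 0.8547  ⇒  fm × (0.18 − 1) = −0.1453  ⇒  fm = 0.18.

0.18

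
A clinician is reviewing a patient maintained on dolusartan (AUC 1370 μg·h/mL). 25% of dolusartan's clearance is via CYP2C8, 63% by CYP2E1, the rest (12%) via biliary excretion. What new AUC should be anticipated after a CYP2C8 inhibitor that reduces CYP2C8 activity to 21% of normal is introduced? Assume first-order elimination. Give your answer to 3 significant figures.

The CYP2C8 pathway (25% of clearance) is reduced to 0.21× activity: 0.25 × 0.21 = 0.0525.
CYP2E1 (63%) and the residual 12% are unaffected.
CL_new/CL_old = 0.0525 + 0.63 + 0.12 = 0.8025.
AUC ∝ 1/CL, so new value = 1370 / 0.8025 = 1.71 × 10³ μg·h/mL.

1.71 × 10³ μg·h/mL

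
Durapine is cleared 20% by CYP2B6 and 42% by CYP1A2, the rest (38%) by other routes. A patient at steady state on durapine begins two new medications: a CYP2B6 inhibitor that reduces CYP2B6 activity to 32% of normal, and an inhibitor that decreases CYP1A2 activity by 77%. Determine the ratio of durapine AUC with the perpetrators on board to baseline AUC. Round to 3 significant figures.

1.85

CYP2B6: 0.2 × 0.32 = 0.064
CYP1A2: 0.42 × 0.23 = 0.0966
Other: 0.38 (unchanged)
CL_new/CL_old = 0.064 + 0.0966 + 0.38 = 0.5406.
Net AUC ratio = 1 / 0.5406 = 1.85.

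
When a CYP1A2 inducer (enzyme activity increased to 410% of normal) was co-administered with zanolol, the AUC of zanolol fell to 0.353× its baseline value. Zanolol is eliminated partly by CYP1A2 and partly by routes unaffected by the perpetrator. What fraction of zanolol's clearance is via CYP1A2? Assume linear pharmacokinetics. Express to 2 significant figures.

Call the CYP1A2 fraction fm. After the interaction, CL_new/CL_old = fm × 4.1 + (1 − fm).
AUC ratio = 1 / (new CL fraction), so new CL fraction = 1 / 0.353 = 2.833.
fm × 4.1 + 1 − fm = 2.833  ⇒  fm × (4.1 − 1) = 1.833  ⇒  fm = 0.59.

0.59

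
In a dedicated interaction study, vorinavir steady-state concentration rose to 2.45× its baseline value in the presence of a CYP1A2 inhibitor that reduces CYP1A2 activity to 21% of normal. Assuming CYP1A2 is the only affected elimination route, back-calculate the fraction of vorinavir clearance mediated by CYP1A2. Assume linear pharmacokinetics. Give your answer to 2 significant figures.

CL'/CL = 1 / 2.45 = 0.4082
0.21·fm + (1 − fm) = 0.4082
fm = (0.4082 − 1) / (0.21 − 1) = 0.75

0.75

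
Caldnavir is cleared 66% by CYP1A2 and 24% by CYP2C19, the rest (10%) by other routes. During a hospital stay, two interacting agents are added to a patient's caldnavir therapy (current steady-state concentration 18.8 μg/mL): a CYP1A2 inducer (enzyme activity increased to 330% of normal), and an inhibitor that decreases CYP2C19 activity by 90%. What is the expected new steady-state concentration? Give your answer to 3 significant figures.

8.17 μg/mL

The CYP1A2 pathway (66% of clearance) rises to 3.3× activity: 0.66 × 3.3 = 2.178.
The CYP2C19 pathway (24% of clearance) is reduced to 0.1× activity: 0.24 × 0.1 = 0.024.
Non-CYP routes (10%) are unchanged.
Relative clearance = 2.178 + 0.024 + 0.1 = 2.302.
Dividing the baseline by the relative clearance: 18.8 / 2.302 = 8.17 μg/mL.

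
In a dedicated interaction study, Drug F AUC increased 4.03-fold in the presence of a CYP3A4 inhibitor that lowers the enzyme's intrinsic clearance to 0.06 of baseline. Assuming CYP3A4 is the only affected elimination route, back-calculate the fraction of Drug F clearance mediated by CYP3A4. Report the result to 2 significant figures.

0.80

Call the CYP3A4 fraction fm. After the interaction, CL_new/CL_old = fm × 0.06 + (1 − fm).
AUC ratio = 1 / (new CL fraction), so new CL fraction = 1 / 4.03 = 0.2481.
fm × 0.06 + 1 − fm = 0.2481  ⇒  fm × (0.06 − 1) = −0.7519  ⇒  fm = 0.80.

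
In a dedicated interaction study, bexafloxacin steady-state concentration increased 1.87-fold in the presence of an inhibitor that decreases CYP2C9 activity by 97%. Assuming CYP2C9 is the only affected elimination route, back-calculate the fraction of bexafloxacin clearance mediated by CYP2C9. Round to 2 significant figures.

Write x for the fraction cleared via CYP2C9. The observed steady-state concentration change means clearance fell to 1/1.87 = 0.5348 of baseline.
Setting x·0.03 + (1 − x) = 0.5348 and solving: x = (0.5348 − 1)/(0.03 − 1) = 0.48.

0.48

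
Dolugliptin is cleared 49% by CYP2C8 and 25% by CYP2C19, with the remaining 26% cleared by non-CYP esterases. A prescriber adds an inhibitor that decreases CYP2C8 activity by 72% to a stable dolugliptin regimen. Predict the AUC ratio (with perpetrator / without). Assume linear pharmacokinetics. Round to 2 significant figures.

CYP2C8: 0.49 × 0.28 = 0.1372
CYP2C19: 0.25 (unchanged)
Other: 0.26 (unchanged)
Relative clearance = 0.1372 + 0.25 + 0.26 = 0.6472.
Since AUC ∝ 1/CL, the ratio is 1 / 0.6472 = 1.5.

1.5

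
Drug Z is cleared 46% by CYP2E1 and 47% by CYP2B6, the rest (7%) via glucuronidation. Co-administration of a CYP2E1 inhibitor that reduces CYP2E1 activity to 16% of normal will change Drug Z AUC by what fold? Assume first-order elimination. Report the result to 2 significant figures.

1.6

The CYP2E1 pathway (46% of clearance) drops to 0.16× activity: 0.46 × 0.16 = 0.0736.
CYP2B6 (47%) and the residual 7% are unaffected.
New clearance relative to baseline: 0.0736 + 0.47 + 0.07 = 0.6136.
Since AUC ∝ 1/CL, the ratio is 1 / 0.6136 = 1.6.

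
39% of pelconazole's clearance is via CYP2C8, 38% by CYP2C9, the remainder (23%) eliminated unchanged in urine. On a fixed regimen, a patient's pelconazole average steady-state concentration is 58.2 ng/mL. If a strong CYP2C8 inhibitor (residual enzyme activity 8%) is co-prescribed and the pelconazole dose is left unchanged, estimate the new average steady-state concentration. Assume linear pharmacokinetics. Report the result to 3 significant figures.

The CYP2C8 pathway (39% of clearance) drops to 0.08× activity: 0.39 × 0.08 = 0.0312.
CYP2C9 (38%) and the residual 23% are unaffected.
New clearance relative to baseline: 0.0312 + 0.38 + 0.23 = 0.6412.
Average steady-state concentration ∝ 1/CL, so new value = 58.2 / 0.6412 = 90.8 ng/mL.

90.8 ng/mL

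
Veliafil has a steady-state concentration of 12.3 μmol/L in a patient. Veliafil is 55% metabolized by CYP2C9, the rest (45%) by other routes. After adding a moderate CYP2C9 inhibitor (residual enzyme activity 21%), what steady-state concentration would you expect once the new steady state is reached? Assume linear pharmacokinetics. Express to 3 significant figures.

21.8 μmol/L

The CYP2C9 pathway (55% of clearance) drops to 0.21× activity: 0.55 × 0.21 = 0.1155.
The remaining 45% of clearance is unaffected.
New clearance relative to baseline: 0.1155 + 0.45 = 0.5655.
New steady-state concentration = baseline ÷ relative clearance = 12.3 / 0.5655 = 21.8 μmol/L.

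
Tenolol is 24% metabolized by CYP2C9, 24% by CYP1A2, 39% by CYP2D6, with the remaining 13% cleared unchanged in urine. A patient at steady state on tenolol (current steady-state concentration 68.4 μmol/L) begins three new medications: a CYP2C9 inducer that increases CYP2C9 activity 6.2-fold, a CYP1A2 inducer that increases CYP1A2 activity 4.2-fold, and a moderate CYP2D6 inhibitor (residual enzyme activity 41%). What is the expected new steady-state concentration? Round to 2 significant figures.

The CYP2C9 pathway (24% of clearance) rises to 6.2× activity: 0.24 × 6.2 = 1.488.
The CYP1A2 pathway (24% of clearance) increases to 4.2× activity: 0.24 × 4.2 = 1.008.
The CYP2D6 pathway (39% of clearance) is reduced to 0.41× activity: 0.39 × 0.41 = 0.1599.
The remaining 13% of clearance is unaffected.
New clearance relative to baseline: 1.488 + 1.008 + 0.1599 + 0.13 = 2.7859.
New steady-state concentration = 68.4 / 2.7859 = 25 μmol/L (concentration scales inversely with clearance).

25 μmol/L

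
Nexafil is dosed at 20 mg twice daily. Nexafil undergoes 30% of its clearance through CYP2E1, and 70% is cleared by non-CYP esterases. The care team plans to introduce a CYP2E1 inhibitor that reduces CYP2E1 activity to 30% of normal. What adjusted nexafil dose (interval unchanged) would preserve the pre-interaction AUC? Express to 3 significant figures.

15.8 mg

The CYP2E1 pathway (30% of clearance) falls to 0.3× activity: 0.3 × 0.3 = 0.09.
Non-CYP routes (70%) are unchanged.
CL_new/CL_old = 0.09 + 0.7 = 0.79.
To maintain the same steady-state level, dose must scale with clearance: new dose = 20 × 0.79 = 15.8 mg.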